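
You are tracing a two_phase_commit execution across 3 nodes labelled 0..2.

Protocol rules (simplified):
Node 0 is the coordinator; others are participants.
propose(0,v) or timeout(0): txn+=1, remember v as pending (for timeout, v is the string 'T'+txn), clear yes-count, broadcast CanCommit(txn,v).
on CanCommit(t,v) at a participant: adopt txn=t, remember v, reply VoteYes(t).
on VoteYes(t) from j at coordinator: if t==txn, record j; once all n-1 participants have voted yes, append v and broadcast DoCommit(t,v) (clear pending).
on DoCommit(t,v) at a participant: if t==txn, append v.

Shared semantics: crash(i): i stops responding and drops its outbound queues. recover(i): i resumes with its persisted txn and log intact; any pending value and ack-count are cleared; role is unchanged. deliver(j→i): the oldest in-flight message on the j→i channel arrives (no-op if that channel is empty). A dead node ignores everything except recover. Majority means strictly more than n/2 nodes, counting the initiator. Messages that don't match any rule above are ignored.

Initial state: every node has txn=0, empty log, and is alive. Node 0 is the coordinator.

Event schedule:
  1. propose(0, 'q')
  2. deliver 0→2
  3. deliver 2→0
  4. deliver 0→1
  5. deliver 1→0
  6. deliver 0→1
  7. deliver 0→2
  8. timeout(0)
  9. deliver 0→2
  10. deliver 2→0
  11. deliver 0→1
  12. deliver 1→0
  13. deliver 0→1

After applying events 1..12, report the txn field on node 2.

2

step 1 propose(0,'q'): 0={coor,t=1,log=-}
step 2 deliver 0→2: 2={part,t=1,log=-}
step 3 deliver 2→0: —
step 4 deliver 0→1: 1={part,t=1,log=-}
step 5 deliver 1→0: 0={coor,t=1,log=q}
step 6 deliver 0→1: 1={part,t=1,log=q}
step 7 deliver 0→2: 2={part,t=1,log=q}
step 8 timeout(0): 0={coor,t=2,log=q}
step 9 deliver 0→2: 2={part,t=2,log=q}
step 10 deliver 2→0: —
step 11 deliver 0→1: 1={part,t=2,log=q}
step 12 deliver 1→0: 0={coor,t=2,log=q,T2}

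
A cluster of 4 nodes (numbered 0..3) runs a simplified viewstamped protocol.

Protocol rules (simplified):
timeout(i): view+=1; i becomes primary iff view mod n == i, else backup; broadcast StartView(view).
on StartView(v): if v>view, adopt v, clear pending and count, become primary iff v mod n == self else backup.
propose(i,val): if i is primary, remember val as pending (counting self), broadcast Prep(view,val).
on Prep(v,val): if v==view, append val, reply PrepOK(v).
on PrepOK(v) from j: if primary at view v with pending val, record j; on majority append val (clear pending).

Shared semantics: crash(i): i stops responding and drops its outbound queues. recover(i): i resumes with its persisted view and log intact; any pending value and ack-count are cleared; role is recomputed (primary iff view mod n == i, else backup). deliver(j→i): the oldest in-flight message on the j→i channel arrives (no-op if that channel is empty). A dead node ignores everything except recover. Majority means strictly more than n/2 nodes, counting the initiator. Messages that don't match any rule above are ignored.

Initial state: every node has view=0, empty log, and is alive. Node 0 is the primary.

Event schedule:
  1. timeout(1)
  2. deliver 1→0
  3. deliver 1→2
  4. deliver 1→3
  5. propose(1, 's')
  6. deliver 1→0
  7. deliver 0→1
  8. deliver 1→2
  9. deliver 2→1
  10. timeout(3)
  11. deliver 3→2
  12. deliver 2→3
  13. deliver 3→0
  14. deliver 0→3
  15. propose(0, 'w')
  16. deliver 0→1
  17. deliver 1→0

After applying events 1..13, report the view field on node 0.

[1] timeout(1) → N1(prim v1 [-])
[2] deliver 1→0 → N0(back v1 [-])
[3] deliver 1→2 → N2(back v1 [-])
[4] deliver 1→3 → N3(back v1 [-])
[5] propose(1,'s') → ∅
[6] deliver 1→0 → N0(back v1 [s])
[7] deliver 0→1 → ∅
[8] deliver 1→2 → N2(back v1 [s])
[9] deliver 2→1 → N1(prim v1 [s])
[10] timeout(3) → N3(back v2 [-])
[11] deliver 3→2 → N2(prim v2 [s])
[12] deliver 2→3 → ∅
[13] deliver 3→0 → N0(back v2 [s])

2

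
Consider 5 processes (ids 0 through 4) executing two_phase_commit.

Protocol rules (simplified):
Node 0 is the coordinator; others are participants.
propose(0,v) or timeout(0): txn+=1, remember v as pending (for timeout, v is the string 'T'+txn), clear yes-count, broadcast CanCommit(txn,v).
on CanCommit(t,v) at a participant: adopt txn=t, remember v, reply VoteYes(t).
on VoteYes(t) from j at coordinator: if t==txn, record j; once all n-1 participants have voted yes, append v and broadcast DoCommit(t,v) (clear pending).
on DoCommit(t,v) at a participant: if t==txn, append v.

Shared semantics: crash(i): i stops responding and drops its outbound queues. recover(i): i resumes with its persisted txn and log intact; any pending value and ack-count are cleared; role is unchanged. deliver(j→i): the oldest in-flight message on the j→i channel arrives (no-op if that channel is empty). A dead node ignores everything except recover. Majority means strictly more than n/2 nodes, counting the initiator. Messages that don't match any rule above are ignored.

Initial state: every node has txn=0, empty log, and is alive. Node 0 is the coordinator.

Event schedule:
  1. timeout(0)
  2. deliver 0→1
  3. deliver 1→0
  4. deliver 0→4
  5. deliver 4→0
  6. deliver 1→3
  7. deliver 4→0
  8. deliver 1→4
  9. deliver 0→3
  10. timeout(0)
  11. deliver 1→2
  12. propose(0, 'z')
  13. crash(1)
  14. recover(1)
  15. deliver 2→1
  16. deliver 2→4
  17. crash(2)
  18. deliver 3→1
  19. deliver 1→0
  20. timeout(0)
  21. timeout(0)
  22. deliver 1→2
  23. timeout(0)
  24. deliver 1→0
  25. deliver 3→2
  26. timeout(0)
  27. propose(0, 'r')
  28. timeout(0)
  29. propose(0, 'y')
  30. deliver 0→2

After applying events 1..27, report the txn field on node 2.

0

e1 timeout(0): 0[coor,t=1,-]
e2 deliver 0→1: 1[part,t=1,-]
e3 deliver 1→0: ·
e4 deliver 0→4: 4[part,t=1,-]
e5 deliver 4→0: ·
e6 deliver 1→3: ·
e7 deliver 4→0: ·
e8 deliver 1→4: ·
e9 deliver 0→3: 3[part,t=1,-]
e10 timeout(0): 0[coor,t=2,-]
e11 deliver 1→2: ·
e12 propose(0,'z'): 0[coor,t=3,-]
e13 crash(1): 1[✗part,t=1,-]
e14 recover(1): 1[part,t=1,-]
e15 deliver 2→1: ·
e16 deliver 2→4: ·
e17 crash(2): 2[✗part,t=0,-]
e18 deliver 3→1: ·
e19 deliver 1→0: ·
e20 timeout(0): 0[coor,t=4,-]
e21 timeout(0): 0[coor,t=5,-]
e22 deliver 1→2: ·
e23 timeout(0): 0[coor,t=6,-]
e24 deliver 1→0: ·
e25 deliver 3→2: ·
e26 timeout(0): 0[coor,t=7,-]
e27 propose(0,'r'): 0[coor,t=8,-]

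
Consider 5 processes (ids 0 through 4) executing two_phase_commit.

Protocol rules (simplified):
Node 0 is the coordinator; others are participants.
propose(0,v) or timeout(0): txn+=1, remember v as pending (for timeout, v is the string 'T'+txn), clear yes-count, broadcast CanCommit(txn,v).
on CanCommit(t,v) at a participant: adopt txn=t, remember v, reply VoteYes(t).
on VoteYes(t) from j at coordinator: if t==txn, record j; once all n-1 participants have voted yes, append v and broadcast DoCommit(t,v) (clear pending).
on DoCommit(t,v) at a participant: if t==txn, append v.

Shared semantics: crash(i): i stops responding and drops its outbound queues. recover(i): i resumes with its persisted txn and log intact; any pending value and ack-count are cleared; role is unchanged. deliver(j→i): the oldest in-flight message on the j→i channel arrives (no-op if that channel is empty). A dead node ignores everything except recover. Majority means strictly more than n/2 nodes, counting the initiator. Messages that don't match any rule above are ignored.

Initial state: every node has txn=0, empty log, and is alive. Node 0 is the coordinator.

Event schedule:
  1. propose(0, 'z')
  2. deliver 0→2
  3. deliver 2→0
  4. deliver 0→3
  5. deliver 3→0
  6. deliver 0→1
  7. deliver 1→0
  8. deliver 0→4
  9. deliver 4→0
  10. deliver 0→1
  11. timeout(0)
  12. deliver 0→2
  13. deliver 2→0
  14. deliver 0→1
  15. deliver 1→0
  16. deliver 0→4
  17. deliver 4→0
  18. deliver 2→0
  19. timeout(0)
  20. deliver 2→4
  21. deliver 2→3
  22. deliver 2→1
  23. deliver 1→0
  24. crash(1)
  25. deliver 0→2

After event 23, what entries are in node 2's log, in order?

z

1. propose(0,'z'):  <0:coor t1 ->
2. deliver 0→2:  <2:part t1 ->
3. deliver 2→0:  nop
4. deliver 0→3:  <3:part t1 ->
5. deliver 3→0:  nop
6. deliver 0→1:  <1:part t1 ->
7. deliver 1→0:  nop
8. deliver 0→4:  <4:part t1 ->
9. deliver 4→0:  <0:coor t1 z>
10. deliver 0→1:  <1:part t1 z>
11. timeout(0):  <0:coor t2 z>
12. deliver 0→2:  <2:part t1 z>
13. deliver 2→0:  nop
14. deliver 0→1:  <1:part t2 z>
15. deliver 1→0:  nop
16. deliver 0→4:  <4:part t1 z>
17. deliver 4→0:  nop
18. deliver 2→0:  nop
19. timeout(0):  <0:coor t3 z>
20. deliver 2→4:  nop
21. deliver 2→3:  nop
22. deliver 2→1:  nop
23. deliver 1→0:  nop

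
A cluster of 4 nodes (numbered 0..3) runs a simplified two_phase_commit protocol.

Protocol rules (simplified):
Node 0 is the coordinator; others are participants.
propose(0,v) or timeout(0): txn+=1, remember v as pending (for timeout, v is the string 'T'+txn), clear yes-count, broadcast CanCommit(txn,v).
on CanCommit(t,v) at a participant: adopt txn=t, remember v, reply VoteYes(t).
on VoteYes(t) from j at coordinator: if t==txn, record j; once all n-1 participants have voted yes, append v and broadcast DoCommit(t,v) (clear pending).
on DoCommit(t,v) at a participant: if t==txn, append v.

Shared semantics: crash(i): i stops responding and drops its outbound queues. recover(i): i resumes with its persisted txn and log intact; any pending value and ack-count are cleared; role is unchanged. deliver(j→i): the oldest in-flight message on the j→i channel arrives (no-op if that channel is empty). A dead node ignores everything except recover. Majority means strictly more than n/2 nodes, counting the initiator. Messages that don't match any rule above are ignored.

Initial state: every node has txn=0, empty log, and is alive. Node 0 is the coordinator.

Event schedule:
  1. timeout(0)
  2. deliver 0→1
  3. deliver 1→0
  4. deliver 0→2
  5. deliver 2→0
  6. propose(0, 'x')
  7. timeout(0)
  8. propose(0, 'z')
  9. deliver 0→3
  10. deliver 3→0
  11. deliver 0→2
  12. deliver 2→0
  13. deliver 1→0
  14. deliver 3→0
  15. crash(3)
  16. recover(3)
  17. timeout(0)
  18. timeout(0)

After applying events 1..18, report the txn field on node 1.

[1] timeout(0) → N0(coor t1 [-])
[2] deliver 0→1 → N1(part t1 [-])
[3] deliver 1→0 → ∅
[4] deliver 0→2 → N2(part t1 [-])
[5] deliver 2→0 → ∅
[6] propose(0,'x') → N0(coor t2 [-])
[7] timeout(0) → N0(coor t3 [-])
[8] propose(0,'z') → N0(coor t4 [-])
[9] deliver 0→3 → N3(part t1 [-])
[10] deliver 3→0 → ∅
[11] deliver 0→2 → N2(part t2 [-])
[12] deliver 2→0 → ∅
[13] deliver 1→0 → ∅
[14] deliver 3→0 → ∅
[15] crash(3) → N3(✗part t1 [-])
[16] recover(3) → N3(part t1 [-])
[17] timeout(0) → N0(coor t5 [-])
[18] timeout(0) → N0(coor t6 [-])

1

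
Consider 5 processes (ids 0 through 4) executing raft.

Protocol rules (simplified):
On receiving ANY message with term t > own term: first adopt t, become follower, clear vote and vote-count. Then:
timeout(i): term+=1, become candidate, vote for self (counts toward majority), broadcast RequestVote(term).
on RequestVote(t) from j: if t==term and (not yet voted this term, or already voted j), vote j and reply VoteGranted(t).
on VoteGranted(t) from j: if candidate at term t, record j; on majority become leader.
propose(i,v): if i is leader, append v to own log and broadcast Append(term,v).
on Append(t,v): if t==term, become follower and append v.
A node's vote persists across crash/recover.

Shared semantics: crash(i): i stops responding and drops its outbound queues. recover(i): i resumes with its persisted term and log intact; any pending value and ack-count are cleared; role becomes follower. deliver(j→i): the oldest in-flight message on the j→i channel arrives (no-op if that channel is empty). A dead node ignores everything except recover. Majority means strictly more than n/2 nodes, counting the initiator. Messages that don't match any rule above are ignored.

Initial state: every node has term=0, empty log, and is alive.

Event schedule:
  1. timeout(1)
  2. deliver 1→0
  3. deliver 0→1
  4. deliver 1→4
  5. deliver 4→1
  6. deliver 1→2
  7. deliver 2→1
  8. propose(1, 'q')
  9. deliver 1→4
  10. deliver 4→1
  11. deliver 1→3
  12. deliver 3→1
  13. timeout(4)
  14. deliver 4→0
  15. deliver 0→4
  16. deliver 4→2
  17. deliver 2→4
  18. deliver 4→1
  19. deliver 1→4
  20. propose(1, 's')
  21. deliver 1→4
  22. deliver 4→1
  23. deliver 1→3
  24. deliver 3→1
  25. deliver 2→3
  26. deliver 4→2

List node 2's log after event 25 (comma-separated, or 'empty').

empty

[1] timeout(1) → N1(cand t1 [-])
[2] deliver 1→0 → N0(foll t1 [-])
[3] deliver 0→1 → ∅
[4] deliver 1→4 → N4(foll t1 [-])
[5] deliver 4→1 → N1(lead t1 [-])
[6] deliver 1→2 → N2(foll t1 [-])
[7] deliver 2→1 → ∅
[8] propose(1,'q') → N1(lead t1 [q])
[9] deliver 1→4 → N4(foll t1 [q])
[10] deliver 4→1 → ∅
[11] deliver 1→3 → N3(foll t1 [-])
[12] deliver 3→1 → ∅
[13] timeout(4) → N4(cand t2 [q])
[14] deliver 4→0 → N0(foll t2 [-])
[15] deliver 0→4 → ∅
[16] deliver 4→2 → N2(foll t2 [-])
[17] deliver 2→4 → N4(lead t2 [q])
[18] deliver 4→1 → N1(foll t2 [q])
[19] deliver 1→4 → ∅
[20] propose(1,'s') → ∅
[21] deliver 1→4 → ∅
[22] deliver 4→1 → ∅
[23] deliver 1→3 → N3(foll t1 [q])
[24] deliver 3→1 → ∅
[25] deliver 2→3 → ∅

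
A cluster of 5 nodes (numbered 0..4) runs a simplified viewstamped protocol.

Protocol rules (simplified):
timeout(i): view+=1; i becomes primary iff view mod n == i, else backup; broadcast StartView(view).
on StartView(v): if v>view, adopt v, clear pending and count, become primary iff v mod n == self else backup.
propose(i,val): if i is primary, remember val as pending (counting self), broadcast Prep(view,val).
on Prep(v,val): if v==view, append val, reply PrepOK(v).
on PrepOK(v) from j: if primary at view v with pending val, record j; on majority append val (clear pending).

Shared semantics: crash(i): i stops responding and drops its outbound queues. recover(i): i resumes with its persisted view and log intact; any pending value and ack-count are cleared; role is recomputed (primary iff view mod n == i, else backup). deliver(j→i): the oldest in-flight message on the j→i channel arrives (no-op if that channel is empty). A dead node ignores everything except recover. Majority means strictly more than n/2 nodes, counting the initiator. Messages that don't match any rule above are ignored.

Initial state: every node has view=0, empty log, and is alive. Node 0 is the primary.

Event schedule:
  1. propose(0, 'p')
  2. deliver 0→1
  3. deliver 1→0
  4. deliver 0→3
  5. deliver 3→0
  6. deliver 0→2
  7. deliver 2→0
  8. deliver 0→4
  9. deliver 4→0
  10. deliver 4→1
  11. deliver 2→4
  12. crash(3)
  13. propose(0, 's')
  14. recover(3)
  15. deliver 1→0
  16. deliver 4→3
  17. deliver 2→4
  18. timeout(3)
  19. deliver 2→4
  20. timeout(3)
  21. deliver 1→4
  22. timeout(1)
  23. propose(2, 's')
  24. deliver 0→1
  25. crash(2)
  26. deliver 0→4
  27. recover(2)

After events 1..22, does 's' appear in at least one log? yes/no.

no

[1] propose(0,'p') → ∅
[2] deliver 0→1 → N1(back v0 [p])
[3] deliver 1→0 → ∅
[4] deliver 0→3 → N3(back v0 [p])
[5] deliver 3→0 → N0(prim v0 [p])
[6] deliver 0→2 → N2(back v0 [p])
[7] deliver 2→0 → ∅
[8] deliver 0→4 → N4(back v0 [p])
[9] deliver 4→0 → ∅
[10] deliver 4→1 → ∅
[11] deliver 2→4 → ∅
[12] crash(3) → N3(✗back v0 [p])
[13] propose(0,'s') → ∅
[14] recover(3) → N3(back v0 [p])
[15] deliver 1→0 → ∅
[16] deliver 4→3 → ∅
[17] deliver 2→4 → ∅
[18] timeout(3) → N3(back v1 [p])
[19] deliver 2→4 → ∅
[20] timeout(3) → N3(back v2 [p])
[21] deliver 1→4 → ∅
[22] timeout(1) → N1(prim v1 [p])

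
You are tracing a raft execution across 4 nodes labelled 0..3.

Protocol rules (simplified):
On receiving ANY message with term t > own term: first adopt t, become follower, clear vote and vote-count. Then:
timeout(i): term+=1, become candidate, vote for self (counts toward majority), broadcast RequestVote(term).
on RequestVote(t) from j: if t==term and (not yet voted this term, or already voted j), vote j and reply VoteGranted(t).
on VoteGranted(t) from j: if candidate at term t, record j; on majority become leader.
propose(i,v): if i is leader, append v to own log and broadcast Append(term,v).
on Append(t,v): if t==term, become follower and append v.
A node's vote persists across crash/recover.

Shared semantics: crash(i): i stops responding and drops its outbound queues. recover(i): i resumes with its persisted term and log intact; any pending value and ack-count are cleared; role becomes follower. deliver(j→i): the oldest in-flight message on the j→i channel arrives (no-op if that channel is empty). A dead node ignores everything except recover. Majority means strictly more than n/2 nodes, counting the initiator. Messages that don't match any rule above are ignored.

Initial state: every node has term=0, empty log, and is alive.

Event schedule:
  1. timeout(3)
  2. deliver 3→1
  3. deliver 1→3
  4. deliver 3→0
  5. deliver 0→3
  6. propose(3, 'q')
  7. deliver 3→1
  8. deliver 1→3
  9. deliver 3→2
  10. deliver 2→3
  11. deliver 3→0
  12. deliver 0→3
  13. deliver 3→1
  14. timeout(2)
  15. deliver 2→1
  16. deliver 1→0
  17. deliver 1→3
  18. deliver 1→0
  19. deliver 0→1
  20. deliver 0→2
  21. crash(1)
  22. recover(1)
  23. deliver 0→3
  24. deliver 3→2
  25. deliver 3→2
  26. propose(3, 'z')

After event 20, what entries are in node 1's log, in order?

q

1. timeout(3):  <3:cand t1 ->
2. deliver 3→1:  <1:foll t1 ->
3. deliver 1→3:  nop
4. deliver 3→0:  <0:foll t1 ->
5. deliver 0→3:  <3:lead t1 ->
6. propose(3,'q'):  <3:lead t1 q>
7. deliver 3→1:  <1:foll t1 q>
8. deliver 1→3:  nop
9. deliver 3→2:  <2:foll t1 ->
10. deliver 2→3:  nop
11. deliver 3→0:  <0:foll t1 q>
12. deliver 0→3:  nop
13. deliver 3→1:  nop
14. timeout(2):  <2:cand t2 ->
15. deliver 2→1:  <1:foll t2 q>
16. deliver 1→0:  nop
17. deliver 1→3:  nop
18. deliver 1→0:  nop
19. deliver 0→1:  nop
20. deliver 0→2:  nop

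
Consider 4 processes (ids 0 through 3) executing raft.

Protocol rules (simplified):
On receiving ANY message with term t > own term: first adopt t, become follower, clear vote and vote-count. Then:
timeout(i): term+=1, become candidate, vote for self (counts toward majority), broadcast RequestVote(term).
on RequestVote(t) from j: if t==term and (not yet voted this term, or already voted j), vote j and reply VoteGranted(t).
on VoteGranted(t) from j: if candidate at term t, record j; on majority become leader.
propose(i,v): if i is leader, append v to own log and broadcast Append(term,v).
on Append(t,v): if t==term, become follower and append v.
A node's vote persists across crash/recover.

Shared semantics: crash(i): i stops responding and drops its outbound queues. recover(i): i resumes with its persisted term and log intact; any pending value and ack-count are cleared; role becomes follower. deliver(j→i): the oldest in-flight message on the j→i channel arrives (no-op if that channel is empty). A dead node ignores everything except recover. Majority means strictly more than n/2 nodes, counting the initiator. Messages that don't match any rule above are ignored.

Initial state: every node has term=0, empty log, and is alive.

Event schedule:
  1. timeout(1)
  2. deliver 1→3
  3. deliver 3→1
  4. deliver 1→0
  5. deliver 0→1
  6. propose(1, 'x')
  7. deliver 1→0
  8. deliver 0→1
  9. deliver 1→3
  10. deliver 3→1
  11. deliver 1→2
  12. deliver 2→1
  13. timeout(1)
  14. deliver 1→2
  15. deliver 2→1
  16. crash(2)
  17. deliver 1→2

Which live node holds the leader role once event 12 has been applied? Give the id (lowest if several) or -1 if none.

1

e1 timeout(1): 1[cand,t=1,-]
e2 deliver 1→3: 3[foll,t=1,-]
e3 deliver 3→1: ·
e4 deliver 1→0: 0[foll,t=1,-]
e5 deliver 0→1: 1[lead,t=1,-]
e6 propose(1,'x'): 1[lead,t=1,x]
e7 deliver 1→0: 0[foll,t=1,x]
e8 deliver 0→1: ·
e9 deliver 1→3: 3[foll,t=1,x]
e10 deliver 3→1: ·
e11 deliver 1→2: 2[foll,t=1,-]
e12 deliver 2→1: ·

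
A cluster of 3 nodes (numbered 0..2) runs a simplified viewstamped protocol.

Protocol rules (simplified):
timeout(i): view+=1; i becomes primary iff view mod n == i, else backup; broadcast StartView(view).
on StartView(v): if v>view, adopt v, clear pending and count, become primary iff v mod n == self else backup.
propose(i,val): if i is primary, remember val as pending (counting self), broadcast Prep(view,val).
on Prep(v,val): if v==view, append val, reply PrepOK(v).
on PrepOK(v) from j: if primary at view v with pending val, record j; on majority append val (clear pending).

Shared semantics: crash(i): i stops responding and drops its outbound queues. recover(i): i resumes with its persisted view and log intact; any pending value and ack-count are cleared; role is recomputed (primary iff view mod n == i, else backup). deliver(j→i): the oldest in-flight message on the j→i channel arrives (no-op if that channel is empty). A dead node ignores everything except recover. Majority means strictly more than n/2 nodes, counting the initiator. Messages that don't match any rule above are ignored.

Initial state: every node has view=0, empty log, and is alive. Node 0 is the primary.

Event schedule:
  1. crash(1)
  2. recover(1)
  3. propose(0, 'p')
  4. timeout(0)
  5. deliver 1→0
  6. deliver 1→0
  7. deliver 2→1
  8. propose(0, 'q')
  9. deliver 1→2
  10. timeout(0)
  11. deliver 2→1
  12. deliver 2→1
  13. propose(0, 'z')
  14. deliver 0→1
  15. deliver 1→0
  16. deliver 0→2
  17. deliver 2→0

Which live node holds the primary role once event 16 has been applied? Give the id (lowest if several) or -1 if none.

[1] crash(1) → N1(✗back v0 [-])
[2] recover(1) → N1(back v0 [-])
[3] propose(0,'p') → ∅
[4] timeout(0) → N0(back v1 [-])
[5] deliver 1→0 → ∅
[6] deliver 1→0 → ∅
[7] deliver 2→1 → ∅
[8] propose(0,'q') → ∅
[9] deliver 1→2 → ∅
[10] timeout(0) → N0(back v2 [-])
[11] deliver 2→1 → ∅
[12] deliver 2→1 → ∅
[13] propose(0,'z') → ∅
[14] deliver 0→1 → N1(back v0 [p])
[15] deliver 1→0 → ∅
[16] deliver 0→2 → N2(back v0 [p])

-1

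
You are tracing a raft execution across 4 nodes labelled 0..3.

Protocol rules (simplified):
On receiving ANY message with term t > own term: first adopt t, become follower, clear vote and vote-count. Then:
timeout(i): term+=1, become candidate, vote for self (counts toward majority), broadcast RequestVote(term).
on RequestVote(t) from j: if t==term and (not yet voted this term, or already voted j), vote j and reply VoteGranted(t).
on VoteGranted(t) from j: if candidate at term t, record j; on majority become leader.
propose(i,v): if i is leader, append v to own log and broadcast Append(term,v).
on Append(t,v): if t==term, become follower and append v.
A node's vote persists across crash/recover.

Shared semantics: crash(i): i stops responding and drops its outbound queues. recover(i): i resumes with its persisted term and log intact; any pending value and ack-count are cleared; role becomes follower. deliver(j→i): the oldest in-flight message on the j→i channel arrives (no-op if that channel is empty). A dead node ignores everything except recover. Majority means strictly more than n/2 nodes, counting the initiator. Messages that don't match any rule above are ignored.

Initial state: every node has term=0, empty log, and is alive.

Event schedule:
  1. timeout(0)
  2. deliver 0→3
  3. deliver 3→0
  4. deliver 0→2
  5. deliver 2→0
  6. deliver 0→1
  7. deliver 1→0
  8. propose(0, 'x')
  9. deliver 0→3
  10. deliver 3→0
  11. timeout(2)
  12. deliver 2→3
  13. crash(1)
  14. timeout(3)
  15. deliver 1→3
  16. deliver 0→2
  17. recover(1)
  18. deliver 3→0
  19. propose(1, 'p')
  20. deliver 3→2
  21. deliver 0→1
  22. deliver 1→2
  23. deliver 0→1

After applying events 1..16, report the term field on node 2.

step 1 timeout(0): 0={cand,t=1,log=-}
step 2 deliver 0→3: 3={foll,t=1,log=-}
step 3 deliver 3→0: —
step 4 deliver 0→2: 2={foll,t=1,log=-}
step 5 deliver 2→0: 0={lead,t=1,log=-}
step 6 deliver 0→1: 1={foll,t=1,log=-}
step 7 deliver 1→0: —
step 8 propose(0,'x'): 0={lead,t=1,log=x}
step 9 deliver 0→3: 3={foll,t=1,log=x}
step 10 deliver 3→0: —
step 11 timeout(2): 2={cand,t=2,log=-}
step 12 deliver 2→3: 3={foll,t=2,log=x}
step 13 crash(1): 1={✗foll,t=1,log=-}
step 14 timeout(3): 3={cand,t=3,log=x}
step 15 deliver 1→3: —
step 16 deliver 0→2: —

2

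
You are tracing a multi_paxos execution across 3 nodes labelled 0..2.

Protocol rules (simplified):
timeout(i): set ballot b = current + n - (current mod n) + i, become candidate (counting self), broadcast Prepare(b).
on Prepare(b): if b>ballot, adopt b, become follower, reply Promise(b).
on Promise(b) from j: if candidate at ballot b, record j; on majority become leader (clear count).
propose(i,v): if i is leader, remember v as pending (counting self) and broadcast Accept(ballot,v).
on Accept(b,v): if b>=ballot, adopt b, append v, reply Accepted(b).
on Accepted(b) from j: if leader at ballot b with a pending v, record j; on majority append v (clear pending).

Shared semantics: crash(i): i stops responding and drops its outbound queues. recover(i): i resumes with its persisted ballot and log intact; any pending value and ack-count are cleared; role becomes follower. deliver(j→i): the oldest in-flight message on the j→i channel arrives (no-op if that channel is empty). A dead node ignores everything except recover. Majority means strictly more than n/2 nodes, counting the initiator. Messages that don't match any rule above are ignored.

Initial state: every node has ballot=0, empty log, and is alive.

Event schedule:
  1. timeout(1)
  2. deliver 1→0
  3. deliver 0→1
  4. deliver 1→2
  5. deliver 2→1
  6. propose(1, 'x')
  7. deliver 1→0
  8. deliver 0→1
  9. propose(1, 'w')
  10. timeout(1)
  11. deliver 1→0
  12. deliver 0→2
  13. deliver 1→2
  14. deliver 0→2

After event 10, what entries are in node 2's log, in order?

empty

e1 timeout(1): 1[cand,b=4,-]
e2 deliver 1→0: 0[foll,b=4,-]
e3 deliver 0→1: 1[lead,b=4,-]
e4 deliver 1→2: 2[foll,b=4,-]
e5 deliver 2→1: ·
e6 propose(1,'x'): ·
e7 deliver 1→0: 0[foll,b=4,x]
e8 deliver 0→1: 1[lead,b=4,x]
e9 propose(1,'w'): ·
e10 timeout(1): 1[cand,b=7,x]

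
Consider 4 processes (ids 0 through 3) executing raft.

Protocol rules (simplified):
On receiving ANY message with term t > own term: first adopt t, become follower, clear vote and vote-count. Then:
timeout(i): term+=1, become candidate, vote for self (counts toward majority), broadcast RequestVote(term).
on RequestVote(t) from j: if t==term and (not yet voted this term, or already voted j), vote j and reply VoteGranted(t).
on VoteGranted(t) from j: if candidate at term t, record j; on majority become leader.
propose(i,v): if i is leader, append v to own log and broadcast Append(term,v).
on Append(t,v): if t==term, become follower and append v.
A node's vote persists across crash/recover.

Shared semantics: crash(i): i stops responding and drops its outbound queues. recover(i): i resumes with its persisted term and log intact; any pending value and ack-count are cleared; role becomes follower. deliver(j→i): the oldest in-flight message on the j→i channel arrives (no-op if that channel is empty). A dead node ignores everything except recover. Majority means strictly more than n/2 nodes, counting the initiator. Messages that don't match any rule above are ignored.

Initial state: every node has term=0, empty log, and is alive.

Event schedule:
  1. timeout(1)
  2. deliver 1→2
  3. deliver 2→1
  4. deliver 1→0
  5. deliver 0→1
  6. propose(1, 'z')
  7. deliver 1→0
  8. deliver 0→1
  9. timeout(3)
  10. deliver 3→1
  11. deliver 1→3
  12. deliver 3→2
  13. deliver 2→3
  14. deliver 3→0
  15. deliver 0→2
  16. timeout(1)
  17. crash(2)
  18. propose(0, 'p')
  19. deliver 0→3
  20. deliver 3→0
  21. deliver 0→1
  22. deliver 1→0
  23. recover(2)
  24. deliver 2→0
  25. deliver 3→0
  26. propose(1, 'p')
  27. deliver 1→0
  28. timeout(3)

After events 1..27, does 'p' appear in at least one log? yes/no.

after 1 — timeout(1): n1:cand/t1/[-]
after 2 — deliver 1→2: n2:foll/t1/[-]
after 3 — deliver 2→1: ·
after 4 — deliver 1→0: n0:foll/t1/[-]
after 5 — deliver 0→1: n1:lead/t1/[-]
after 6 — propose(1,'z'): n1:lead/t1/[z]
after 7 — deliver 1→0: n0:foll/t1/[z]
after 8 — deliver 0→1: ·
after 9 — timeout(3): n3:cand/t1/[-]
after 10 — deliver 3→1: ·
after 11 — deliver 1→3: ·
after 12 — deliver 3→2: ·
after 13 — deliver 2→3: ·
after 14 — deliver 3→0: ·
after 15 — deliver 0→2: ·
after 16 — timeout(1): n1:cand/t2/[z]
after 17 — crash(2): n2:✗foll/t1/[-]
after 18 — propose(0,'p'): ·
after 19 — deliver 0→3: ·
after 20 — deliver 3→0: ·
after 21 — deliver 0→1: ·
after 22 — deliver 1→0: n0:foll/t2/[z]
after 23 — recover(2): n2:foll/t1/[-]
after 24 — deliver 2→0: ·
after 25 — deliver 3→0: ·
after 26 — propose(1,'p'): ·
after 27 — deliver 1→0: ·

no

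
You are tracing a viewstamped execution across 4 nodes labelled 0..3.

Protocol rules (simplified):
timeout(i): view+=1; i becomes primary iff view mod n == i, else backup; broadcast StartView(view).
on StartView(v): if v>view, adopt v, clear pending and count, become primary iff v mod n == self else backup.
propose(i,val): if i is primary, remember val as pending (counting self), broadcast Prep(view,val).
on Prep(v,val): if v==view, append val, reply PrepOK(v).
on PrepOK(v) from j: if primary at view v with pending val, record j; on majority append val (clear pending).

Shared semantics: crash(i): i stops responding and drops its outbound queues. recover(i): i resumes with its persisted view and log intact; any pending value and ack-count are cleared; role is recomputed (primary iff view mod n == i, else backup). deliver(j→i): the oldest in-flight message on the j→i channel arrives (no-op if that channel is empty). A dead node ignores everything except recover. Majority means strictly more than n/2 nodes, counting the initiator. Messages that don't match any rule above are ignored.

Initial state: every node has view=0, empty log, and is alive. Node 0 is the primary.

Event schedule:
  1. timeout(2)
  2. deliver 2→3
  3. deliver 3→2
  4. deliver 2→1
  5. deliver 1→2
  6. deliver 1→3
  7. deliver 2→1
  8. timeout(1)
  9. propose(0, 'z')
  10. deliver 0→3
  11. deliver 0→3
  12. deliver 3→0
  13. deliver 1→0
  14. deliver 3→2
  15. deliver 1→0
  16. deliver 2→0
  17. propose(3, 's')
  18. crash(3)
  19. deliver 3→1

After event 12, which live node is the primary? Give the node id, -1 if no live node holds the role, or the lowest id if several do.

0

e1 timeout(2): 2[back,v=1,-]
e2 deliver 2→3: 3[back,v=1,-]
e3 deliver 3→2: ·
e4 deliver 2→1: 1[prim,v=1,-]
e5 deliver 1→2: ·
e6 deliver 1→3: ·
e7 deliver 2→1: ·
e8 timeout(1): 1[back,v=2,-]
e9 propose(0,'z'): ·
e10 deliver 0→3: ·
e11 deliver 0→3: ·
e12 deliver 3→0: ·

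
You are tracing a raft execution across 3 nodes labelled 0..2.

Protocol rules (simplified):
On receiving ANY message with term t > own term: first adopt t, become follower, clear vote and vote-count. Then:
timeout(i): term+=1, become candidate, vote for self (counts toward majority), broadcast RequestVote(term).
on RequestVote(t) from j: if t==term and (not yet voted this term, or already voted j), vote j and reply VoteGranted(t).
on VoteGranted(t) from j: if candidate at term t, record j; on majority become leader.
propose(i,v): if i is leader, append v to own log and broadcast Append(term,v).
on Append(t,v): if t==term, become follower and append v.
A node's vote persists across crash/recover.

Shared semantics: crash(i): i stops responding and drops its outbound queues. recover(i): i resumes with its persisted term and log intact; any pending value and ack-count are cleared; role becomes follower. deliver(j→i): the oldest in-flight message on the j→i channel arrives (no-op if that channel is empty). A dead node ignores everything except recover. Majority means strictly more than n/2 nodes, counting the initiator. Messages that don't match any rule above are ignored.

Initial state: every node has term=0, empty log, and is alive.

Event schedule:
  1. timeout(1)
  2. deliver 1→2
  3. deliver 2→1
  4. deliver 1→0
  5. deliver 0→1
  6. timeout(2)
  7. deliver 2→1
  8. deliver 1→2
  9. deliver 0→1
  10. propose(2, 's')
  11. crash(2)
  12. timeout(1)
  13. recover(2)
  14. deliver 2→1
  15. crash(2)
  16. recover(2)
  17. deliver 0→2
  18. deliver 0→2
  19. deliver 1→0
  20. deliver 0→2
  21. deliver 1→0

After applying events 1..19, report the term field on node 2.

step 1 timeout(1): 1={cand,t=1,log=-}
step 2 deliver 1→2: 2={foll,t=1,log=-}
step 3 deliver 2→1: 1={lead,t=1,log=-}
step 4 deliver 1→0: 0={foll,t=1,log=-}
step 5 deliver 0→1: —
step 6 timeout(2): 2={cand,t=2,log=-}
step 7 deliver 2→1: 1={foll,t=2,log=-}
step 8 deliver 1→2: 2={lead,t=2,log=-}
step 9 deliver 0→1: —
step 10 propose(2,'s'): 2={lead,t=2,log=s}
step 11 crash(2): 2={✗lead,t=2,log=s}
step 12 timeout(1): 1={cand,t=3,log=-}
step 13 recover(2): 2={foll,t=2,log=s}
step 14 deliver 2→1: —
step 15 crash(2): 2={✗foll,t=2,log=s}
step 16 recover(2): 2={foll,t=2,log=s}
step 17 deliver 0→2: —
step 18 deliver 0→2: —
step 19 deliver 1→0: 0={foll,t=3,log=-}

2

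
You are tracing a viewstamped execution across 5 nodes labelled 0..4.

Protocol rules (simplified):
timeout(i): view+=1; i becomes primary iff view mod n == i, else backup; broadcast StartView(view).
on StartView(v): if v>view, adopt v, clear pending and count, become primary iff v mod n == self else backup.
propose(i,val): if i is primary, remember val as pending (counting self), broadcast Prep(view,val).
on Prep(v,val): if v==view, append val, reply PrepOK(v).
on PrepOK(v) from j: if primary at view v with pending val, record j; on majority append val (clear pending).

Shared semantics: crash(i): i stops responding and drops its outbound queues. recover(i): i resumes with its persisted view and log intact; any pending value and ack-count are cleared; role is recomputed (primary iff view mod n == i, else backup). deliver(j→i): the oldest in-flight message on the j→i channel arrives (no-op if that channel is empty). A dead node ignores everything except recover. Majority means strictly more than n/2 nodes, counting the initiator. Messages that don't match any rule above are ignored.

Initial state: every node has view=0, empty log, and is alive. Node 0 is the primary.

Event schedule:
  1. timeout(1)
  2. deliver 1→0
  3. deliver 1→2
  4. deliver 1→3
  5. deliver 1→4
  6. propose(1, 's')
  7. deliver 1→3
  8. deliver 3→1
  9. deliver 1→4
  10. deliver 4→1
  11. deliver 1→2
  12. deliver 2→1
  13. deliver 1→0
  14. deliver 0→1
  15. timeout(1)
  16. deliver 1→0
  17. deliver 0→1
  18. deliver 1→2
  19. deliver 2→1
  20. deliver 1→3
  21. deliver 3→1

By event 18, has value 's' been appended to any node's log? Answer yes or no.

yes

e1 timeout(1): 1[prim,v=1,-]
e2 deliver 1→0: 0[back,v=1,-]
e3 deliver 1→2: 2[back,v=1,-]
e4 deliver 1→3: 3[back,v=1,-]
e5 deliver 1→4: 4[back,v=1,-]
e6 propose(1,'s'): ·
e7 deliver 1→3: 3[back,v=1,s]
e8 deliver 3→1: ·
e9 deliver 1→4: 4[back,v=1,s]
e10 deliver 4→1: 1[prim,v=1,s]
e11 deliver 1→2: 2[back,v=1,s]
e12 deliver 2→1: ·
e13 deliver 1→0: 0[back,v=1,s]
e14 deliver 0→1: ·
e15 timeout(1): 1[back,v=2,s]
e16 deliver 1→0: 0[back,v=2,s]
e17 deliver 0→1: ·
e18 deliver 1→2: 2[prim,v=2,s]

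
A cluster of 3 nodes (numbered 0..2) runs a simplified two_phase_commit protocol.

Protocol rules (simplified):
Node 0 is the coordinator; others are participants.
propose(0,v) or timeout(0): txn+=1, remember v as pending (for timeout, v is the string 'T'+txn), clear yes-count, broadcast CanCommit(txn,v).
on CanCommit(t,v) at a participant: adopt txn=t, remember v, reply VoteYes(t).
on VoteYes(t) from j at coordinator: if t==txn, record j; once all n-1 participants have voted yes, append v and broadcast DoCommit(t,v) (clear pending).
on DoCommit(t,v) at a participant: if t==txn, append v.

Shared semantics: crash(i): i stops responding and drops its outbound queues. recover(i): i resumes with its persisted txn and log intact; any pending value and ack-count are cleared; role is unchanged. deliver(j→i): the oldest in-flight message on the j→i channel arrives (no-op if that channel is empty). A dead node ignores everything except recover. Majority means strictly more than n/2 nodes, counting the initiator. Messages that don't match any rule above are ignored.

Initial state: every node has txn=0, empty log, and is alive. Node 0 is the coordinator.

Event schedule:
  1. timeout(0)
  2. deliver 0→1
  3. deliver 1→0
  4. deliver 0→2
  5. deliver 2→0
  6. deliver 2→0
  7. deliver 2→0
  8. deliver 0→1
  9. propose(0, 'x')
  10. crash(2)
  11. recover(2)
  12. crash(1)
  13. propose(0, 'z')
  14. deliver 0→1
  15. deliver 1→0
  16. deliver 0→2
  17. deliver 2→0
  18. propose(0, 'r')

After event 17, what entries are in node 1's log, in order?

step 1 timeout(0): 0={coor,t=1,log=-}
step 2 deliver 0→1: 1={part,t=1,log=-}
step 3 deliver 1→0: —
step 4 deliver 0→2: 2={part,t=1,log=-}
step 5 deliver 2→0: 0={coor,t=1,log=T1}
step 6 deliver 2→0: —
step 7 deliver 2→0: —
step 8 deliver 0→1: 1={part,t=1,log=T1}
step 9 propose(0,'x'): 0={coor,t=2,log=T1}
step 10 crash(2): 2={✗part,t=1,log=-}
step 11 recover(2): 2={part,t=1,log=-}
step 12 crash(1): 1={✗part,t=1,log=T1}
step 13 propose(0,'z'): 0={coor,t=3,log=T1}
step 14 deliver 0→1: —
step 15 deliver 1→0: —
step 16 deliver 0→2: 2={part,t=1,log=T1}
step 17 deliver 2→0: —

T1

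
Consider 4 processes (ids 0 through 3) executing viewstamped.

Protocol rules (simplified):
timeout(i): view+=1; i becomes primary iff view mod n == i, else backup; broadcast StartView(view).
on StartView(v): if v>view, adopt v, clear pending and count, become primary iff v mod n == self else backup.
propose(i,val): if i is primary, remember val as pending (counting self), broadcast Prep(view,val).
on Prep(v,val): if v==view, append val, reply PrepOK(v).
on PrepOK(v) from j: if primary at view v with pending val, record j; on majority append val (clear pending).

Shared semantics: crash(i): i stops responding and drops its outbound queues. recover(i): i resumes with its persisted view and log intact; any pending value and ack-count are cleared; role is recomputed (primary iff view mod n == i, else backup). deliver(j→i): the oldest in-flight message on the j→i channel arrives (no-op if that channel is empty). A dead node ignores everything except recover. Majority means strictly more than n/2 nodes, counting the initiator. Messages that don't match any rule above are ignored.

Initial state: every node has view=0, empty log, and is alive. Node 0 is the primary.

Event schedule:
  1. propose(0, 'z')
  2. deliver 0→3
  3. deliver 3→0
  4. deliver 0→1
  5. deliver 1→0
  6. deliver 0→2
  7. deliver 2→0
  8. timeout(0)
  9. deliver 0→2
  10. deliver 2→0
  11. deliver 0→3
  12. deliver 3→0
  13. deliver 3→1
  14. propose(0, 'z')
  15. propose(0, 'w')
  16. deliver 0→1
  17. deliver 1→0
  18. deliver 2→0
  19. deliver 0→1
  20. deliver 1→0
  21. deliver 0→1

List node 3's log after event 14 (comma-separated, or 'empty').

z

[1] propose(0,'z') → ∅
[2] deliver 0→3 → N3(back v0 [z])
[3] deliver 3→0 → ∅
[4] deliver 0→1 → N1(back v0 [z])
[5] deliver 1→0 → N0(prim v0 [z])
[6] deliver 0→2 → N2(back v0 [z])
[7] deliver 2→0 → ∅
[8] timeout(0) → N0(back v1 [z])
[9] deliver 0→2 → N2(back v1 [z])
[10] deliver 2→0 → ∅
[11] deliver 0→3 → N3(back v1 [z])
[12] deliver 3→0 → ∅
[13] deliver 3→1 → ∅
[14] propose(0,'z') → ∅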